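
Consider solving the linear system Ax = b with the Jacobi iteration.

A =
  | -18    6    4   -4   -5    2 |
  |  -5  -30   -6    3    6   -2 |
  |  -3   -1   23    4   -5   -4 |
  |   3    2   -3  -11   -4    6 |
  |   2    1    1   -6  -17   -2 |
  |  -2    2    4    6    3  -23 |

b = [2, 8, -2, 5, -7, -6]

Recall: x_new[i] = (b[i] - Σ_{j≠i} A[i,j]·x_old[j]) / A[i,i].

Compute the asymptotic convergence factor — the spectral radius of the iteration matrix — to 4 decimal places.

0.5258

Write A = D+L+U with D = diag(-18, -30, 23, -11, -17, -23).
T_J = -D⁻¹(L+U): T[3,5] = -(6)/(-11) = +0.5455; T[3,3] = 0.
  T[0,:] = [+0.0000, +0.3333, +0.2222, -0.2222, -0.2778, +0.1111]
  T[1,:] = [-0.1667, +0.0000, -0.2000, +0.1000, +0.2000, -0.0667]
  T[2,:] = [+0.1304, +0.0435, +0.0000, -0.1739, +0.2174, +0.1739]
  T[3,:] = [+0.2727, +0.1818, -0.2727, +0.0000, -0.3636, +0.5455]
  T[4,:] = [+0.1176, +0.0588, +0.0588, -0.3529, +0.0000, -0.1176]
  T[5,:] = [-0.0870, +0.0870, +0.1739, +0.2609, +0.1304, +0.0000]
|eigenvalues of T|: 0.5258, 0.3531, 0.3174, 0.3174, 0.2472, 0.2472.
ρ = 0.5258; 0.5258 < 1 ⇒ converges.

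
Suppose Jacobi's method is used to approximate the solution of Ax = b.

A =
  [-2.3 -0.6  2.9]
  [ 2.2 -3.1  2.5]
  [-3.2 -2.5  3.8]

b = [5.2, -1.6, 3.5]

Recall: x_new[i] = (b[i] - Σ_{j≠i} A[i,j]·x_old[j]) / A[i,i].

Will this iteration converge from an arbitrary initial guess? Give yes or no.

no

Let D = diag(-2.3, -3.1, 3.8); L, U the strict triangles.
Jacobi T = -D⁻¹(L+U): T[2,0] = -(-3.2)/(3.8) = +0.8421; T[2,2] = 0.
  T[0,:] = [+0.0000 -0.2609 +1.2609]
  T[1,:] = [+0.7097 +0.0000 +0.8065]
  T[2,:] = [+0.8421 +0.6579 +0.0000]
eigenvalue magnitudes: 1.3118, 0.9973, 0.3146.
ρ(T) = max|λ| = 1.3118; 1.3118 > 1: divergent.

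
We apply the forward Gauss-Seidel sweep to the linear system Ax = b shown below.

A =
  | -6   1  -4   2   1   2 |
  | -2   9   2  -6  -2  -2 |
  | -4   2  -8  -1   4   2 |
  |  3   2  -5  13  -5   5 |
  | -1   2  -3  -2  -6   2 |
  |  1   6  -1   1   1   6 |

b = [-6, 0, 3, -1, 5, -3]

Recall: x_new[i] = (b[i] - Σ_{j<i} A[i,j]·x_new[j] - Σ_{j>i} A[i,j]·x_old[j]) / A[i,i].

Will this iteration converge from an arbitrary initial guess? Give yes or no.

Diagonal D = diag(-6, 9, -8, 13, -6, 6); L, U strict lower/upper.
T_GS = -(D+L)⁻¹U: row 0 first, T[0,4] = -(1)/(-6) = +0.1667; later rows by forward substitution.
  T[0,:] = [+0.0000, +0.1667, -0.6667, +0.3333, +0.1667, +0.3333]
  T[1,:] = [+0.0000, +0.0370, -0.3704, +0.7407, +0.2593, +0.2963]
  T[2,:] = [+0.0000, -0.0741, +0.2407, -0.1065, +0.4815, +0.1574]
  T[3,:] = [+0.0000, -0.0726, +0.3034, -0.2318, +0.4915, -0.4466]
  T[4,:] = [+0.0000, +0.0458, -0.2339, +0.3219, -0.3459, +0.4467]
  T[5,:] = [+0.0000, -0.0727, +0.5100, -0.8290, -0.2310, -0.3256]
|roots of det(T-λI)|: 0.8545, 0.3186, 0.3184, 0.2340, 0.0049, 0.0000.
ρ(T) = max|λ| = 0.8545; 0.8545 < 1 ⇒ converges.

yes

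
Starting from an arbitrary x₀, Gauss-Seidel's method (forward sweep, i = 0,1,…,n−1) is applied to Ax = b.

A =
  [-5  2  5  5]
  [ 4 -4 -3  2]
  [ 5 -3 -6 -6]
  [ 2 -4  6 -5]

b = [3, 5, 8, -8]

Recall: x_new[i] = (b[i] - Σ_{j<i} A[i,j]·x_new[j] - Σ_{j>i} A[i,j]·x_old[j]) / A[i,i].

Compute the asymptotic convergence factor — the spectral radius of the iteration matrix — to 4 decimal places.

Let D = diag(-5, -4, -6, -5); L, U the strict triangles.
Gauss-Seidel: T = -(D+L)⁻¹U, row 0 first, T[0,1] = -(2)/(-5) = +0.4000; later rows by forward substitution.
  T[0,:] = [+0.0000  +0.4000  +1.0000  +1.0000]
  T[1,:] = [+0.0000  +0.4000  +0.2500  +1.5000]
  T[2,:] = [+0.0000  +0.1333  +0.7083  -0.9167]
  T[3,:] = [+0.0000  -0.0000  +1.0500  -1.9000]
moduli |λ_i(T)| = 1.3771, 0.7084, 0.1230, 0.0000.
ρ(T) = max|λ| = 1.3771; 1.3771 > 1 ⇒ diverges.

1.3771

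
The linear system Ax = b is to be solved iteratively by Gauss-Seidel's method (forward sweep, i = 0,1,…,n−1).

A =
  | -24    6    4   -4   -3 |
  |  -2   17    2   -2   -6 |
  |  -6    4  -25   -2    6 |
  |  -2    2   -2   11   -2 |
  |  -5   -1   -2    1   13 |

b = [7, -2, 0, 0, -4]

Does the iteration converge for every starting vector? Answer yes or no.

yes

Diagonal D = diag(-24, 17, -25, 11, 13); L, U strict lower/upper.
GS T = -(D+L)⁻¹U: row 0 first, T[0,4] = -(-3)/(-24) = -0.1250; later rows by forward substitution.
  T[0,:] = [+0.0000 +0.2500 +0.1667 -0.1667 -0.1250]
  T[1,:] = [+0.0000 +0.0294 -0.0980 +0.0980 +0.3382]
  T[2,:] = [+0.0000 -0.0553 -0.0557 -0.0243 +0.3241]
  T[3,:] = [+0.0000 +0.0301 +0.0380 -0.0525 +0.1565]
  T[4,:] = [+0.0000 +0.0876 +0.0451 -0.0563 +0.0158]
eigenvalue magnitudes: 0.2514, 0.1907, 0.0586, 0.0586, 0.0000.
ρ = 0.2514; 0.2514 < 1: convergent.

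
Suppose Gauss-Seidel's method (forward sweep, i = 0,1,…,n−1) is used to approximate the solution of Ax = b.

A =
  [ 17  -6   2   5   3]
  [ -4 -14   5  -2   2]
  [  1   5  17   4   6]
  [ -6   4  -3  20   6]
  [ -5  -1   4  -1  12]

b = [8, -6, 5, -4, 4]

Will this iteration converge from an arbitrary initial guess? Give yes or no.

Diagonal D = diag(17, -14, 17, 20, 12); L, U strict lower/upper.
Gauss-Seidel: T = -(D+L)⁻¹U, row 0 first, T[0,4] = -(3)/(17) = -0.1765; later rows by forward substitution.
  T[0,:] = [+0.0000, +0.3529, -0.1176, -0.2941, -0.1765]
  T[1,:] = [+0.0000, -0.1008, +0.3908, -0.0588, +0.1933]
  T[2,:] = [+0.0000, +0.0089, -0.1080, -0.2007, -0.3994]
  T[3,:] = [+0.0000, +0.1274, -0.1296, -0.1066, -0.4515]
  T[4,:] = [+0.0000, +0.1463, +0.0087, -0.0694, +0.0381]
eigenvalue magnitudes: 0.5006, 0.2123, 0.2123, 0.1642, 0.0000.
ρ(T) = max|λ| = 0.5006; 0.5006 < 1: convergent.

yes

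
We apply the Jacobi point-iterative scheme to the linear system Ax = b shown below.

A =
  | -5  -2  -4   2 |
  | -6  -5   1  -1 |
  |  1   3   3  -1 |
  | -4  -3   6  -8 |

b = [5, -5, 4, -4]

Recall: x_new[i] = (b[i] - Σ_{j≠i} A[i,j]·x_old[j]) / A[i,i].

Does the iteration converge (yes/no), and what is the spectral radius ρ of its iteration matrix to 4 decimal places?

Let D = diag(-5, -5, 3, -8); L, U the strict triangles.
Jacobi: T = -D⁻¹(L+U), T[2,1] = -(3)/(3) = -1.0000; T[2,2] = 0.
  T[0,:] = [+0.0000, -0.4000, -0.8000, +0.4000]
  T[1,:] = [-1.2000, +0.0000, +0.2000, -0.2000]
  T[2,:] = [-0.3333, -1.0000, +0.0000, +0.3333]
  T[3,:] = [-0.5000, -0.3750, +0.7500, +0.0000]
|eigenvalues of T|: 1.1533, 0.6278, 0.6278, 0.3153.
spectral radius ρ = 1.1533; 1.1533 > 1 ⇒ diverges.

no, ρ = 1.1533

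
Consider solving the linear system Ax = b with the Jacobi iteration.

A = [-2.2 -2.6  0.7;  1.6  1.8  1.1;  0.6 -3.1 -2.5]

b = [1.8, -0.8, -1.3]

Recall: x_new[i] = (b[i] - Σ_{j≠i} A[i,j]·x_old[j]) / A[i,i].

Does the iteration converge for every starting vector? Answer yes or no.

no

A = D + L + U where D = diag(-2.2, 1.8, -2.5).
Jacobi T = -D⁻¹(L+U): T[1,2] = -(1.1)/(1.8) = -0.6111; T[1,1] = 0.
  T[0,:] = [+0.0000 -1.1818 +0.3182]
  T[1,:] = [-0.8889 +0.0000 -0.6111]
  T[2,:] = [+0.2400 -1.2400 +0.0000]
eigenvalue magnitudes: 1.4950, 1.2039, 0.2912.
spectral radius ρ = 1.4950; 1.4950 > 1 ⇒ diverges.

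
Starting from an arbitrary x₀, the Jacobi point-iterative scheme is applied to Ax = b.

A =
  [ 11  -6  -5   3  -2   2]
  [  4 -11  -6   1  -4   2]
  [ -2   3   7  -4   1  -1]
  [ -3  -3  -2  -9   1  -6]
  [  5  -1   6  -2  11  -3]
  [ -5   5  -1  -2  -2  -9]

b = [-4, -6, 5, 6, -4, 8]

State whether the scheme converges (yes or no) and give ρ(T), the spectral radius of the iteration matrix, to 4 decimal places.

Diagonal D = diag(11, -11, 7, -9, 11, -9); L, U strict lower/upper.
Jacobi: T = -D⁻¹(L+U), T[0,1] = -(-6)/(11) = +0.5455; T[0,0] = 0.
  T[0,:] = [+0.0000  +0.5455  +0.4545  -0.2727  +0.1818  -0.1818]
  T[1,:] = [+0.3636  +0.0000  -0.5455  +0.0909  -0.3636  +0.1818]
  T[2,:] = [+0.2857  -0.4286  +0.0000  +0.5714  -0.1429  +0.1429]
  T[3,:] = [-0.3333  -0.3333  -0.2222  +0.0000  +0.1111  -0.6667]
  T[4,:] = [-0.4545  +0.0909  -0.5455  +0.1818  +0.0000  +0.2727]
  T[5,:] = [-0.5556  +0.5556  -0.1111  -0.2222  -0.2222  +0.0000]
|eigenvalues of T|: 1.1864, 0.5621, 0.5621, 0.5521, 0.5521, 0.3560.
ρ(T) = max|λ| = 1.1864; 1.1864 > 1: divergent.

no, ρ = 1.1864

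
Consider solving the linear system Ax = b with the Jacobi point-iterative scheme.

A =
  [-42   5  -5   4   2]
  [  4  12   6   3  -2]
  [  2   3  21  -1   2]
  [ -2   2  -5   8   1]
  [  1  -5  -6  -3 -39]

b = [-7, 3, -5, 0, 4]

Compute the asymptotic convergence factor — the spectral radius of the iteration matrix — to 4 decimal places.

0.4654

Write A = D+L+U with D = diag(-42, 12, 21, 8, -39).
Jacobi: T = -D⁻¹(L+U), T[2,1] = -(3)/(21) = -0.1429; T[2,2] = 0.
  T[0,:] = [+0.0000  +0.1190  -0.1190  +0.0952  +0.0476]
  T[1,:] = [-0.3333  +0.0000  -0.5000  -0.2500  +0.1667]
  T[2,:] = [-0.0952  -0.1429  +0.0000  +0.0476  -0.0952]
  T[3,:] = [+0.2500  -0.2500  +0.6250  +0.0000  -0.1250]
  T[4,:] = [+0.0256  -0.1282  -0.1538  -0.0769  +0.0000]
|roots of det(T-λI)|: 0.4654, 0.2934, 0.1606, 0.1606, 0.0882.
ρ = 0.4654; 0.4654 < 1 ⇒ converges.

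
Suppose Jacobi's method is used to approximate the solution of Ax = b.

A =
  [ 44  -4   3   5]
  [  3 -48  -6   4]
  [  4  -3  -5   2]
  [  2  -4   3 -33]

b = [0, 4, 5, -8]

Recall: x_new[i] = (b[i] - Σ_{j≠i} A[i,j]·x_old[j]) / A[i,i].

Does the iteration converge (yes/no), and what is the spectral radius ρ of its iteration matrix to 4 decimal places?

Split A = D + L + U, D = diag(44, -48, -5, -33).
Jacobi T = -D⁻¹(L+U): T[1,3] = -(4)/(-48) = +0.0833; T[1,1] = 0.
  T[0,:] = [+0.0000, +0.0909, -0.0682, -0.1136]
  T[1,:] = [+0.0625, +0.0000, -0.1250, +0.0833]
  T[2,:] = [+0.8000, -0.6000, +0.0000, +0.4000]
  T[3,:] = [+0.0606, -0.1212, +0.0909, +0.0000]
|eigenvalues of T|: 0.2927, 0.2278, 0.2278, 0.0357.
spectral radius ρ = 0.2927; 0.2927 < 1: convergent.

yes, ρ = 0.2927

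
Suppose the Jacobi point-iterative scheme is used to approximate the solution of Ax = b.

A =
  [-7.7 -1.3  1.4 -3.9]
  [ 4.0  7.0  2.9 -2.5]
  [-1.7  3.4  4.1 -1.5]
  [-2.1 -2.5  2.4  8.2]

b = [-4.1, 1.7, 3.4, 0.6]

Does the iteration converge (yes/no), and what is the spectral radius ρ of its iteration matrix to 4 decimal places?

yes, ρ = 0.9320

Let D = diag(-7.7, 7, 4.1, 8.2); L, U the strict triangles.
Jacobi: T = -D⁻¹(L+U), T[2,1] = -(3.4)/(4.1) = -0.8293; T[2,2] = 0.
  T[0,:] = [+0.0000 -0.1688 +0.1818 -0.5065]
  T[1,:] = [-0.5714 +0.0000 -0.4143 +0.3571]
  T[2,:] = [+0.4146 -0.8293 +0.0000 +0.3659]
  T[3,:] = [+0.2561 +0.3049 -0.2927 +0.0000]
|λ(T)| sorted: 0.9320, 0.5284, 0.5176, 0.5176.
spectral radius ρ = 0.9320; 0.9320 < 1 ⇒ converges.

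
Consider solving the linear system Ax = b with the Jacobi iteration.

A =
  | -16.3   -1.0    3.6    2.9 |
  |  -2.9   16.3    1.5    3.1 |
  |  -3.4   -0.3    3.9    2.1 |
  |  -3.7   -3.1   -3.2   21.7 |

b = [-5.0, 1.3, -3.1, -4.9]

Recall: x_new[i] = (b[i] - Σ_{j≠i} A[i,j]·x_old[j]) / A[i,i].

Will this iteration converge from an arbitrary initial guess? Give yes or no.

yes

Write A = D+L+U with D = diag(-16.3, 16.3, 3.9, 21.7).
Jacobi: T = -D⁻¹(L+U), T[0,2] = -(3.6)/(-16.3) = +0.2209; T[0,0] = 0.
  T[0,:] = [+0.0000, -0.0613, +0.2209, +0.1779]
  T[1,:] = [+0.1779, +0.0000, -0.0920, -0.1902]
  T[2,:] = [+0.8718, +0.0769, +0.0000, -0.5385]
  T[3,:] = [+0.1705, +0.1429, +0.1475, +0.0000]
eigenvalue magnitudes: 0.3949, 0.2279, 0.2279, 0.0150.
spectral radius ρ = 0.3949; 0.3949 < 1, so it converges for any x₀.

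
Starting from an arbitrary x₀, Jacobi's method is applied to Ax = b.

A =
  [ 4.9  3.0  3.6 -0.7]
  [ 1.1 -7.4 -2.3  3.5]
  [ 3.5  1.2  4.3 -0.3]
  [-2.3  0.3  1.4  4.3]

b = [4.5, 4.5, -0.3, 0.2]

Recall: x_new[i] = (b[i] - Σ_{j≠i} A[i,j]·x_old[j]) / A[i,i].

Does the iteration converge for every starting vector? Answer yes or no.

A = D + L + U where D = diag(4.9, -7.4, 4.3, 4.3).
T_J = -D⁻¹(L+U): T[2,1] = -(1.2)/(4.3) = -0.2791; T[2,2] = 0.
  T[0,:] = [+0.0000  -0.6122  -0.7347  +0.1429]
  T[1,:] = [+0.1486  +0.0000  -0.3108  +0.4730]
  T[2,:] = [-0.8140  -0.2791  +0.0000  +0.0698]
  T[3,:] = [+0.5349  -0.0698  -0.3256  +0.0000]
moduli |λ_i(T)| = 0.9226, 0.5132, 0.5132, 0.0279.
spectral radius ρ = 0.9226; 0.9226 < 1, so it converges for any x₀.

yes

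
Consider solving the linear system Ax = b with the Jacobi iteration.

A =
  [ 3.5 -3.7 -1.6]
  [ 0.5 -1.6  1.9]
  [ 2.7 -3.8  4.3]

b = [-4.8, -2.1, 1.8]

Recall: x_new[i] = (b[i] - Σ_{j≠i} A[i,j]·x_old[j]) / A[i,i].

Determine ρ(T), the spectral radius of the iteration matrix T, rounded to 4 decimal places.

Split A = D + L + U, D = diag(3.5, -1.6, 4.3).
Jacobi: T = -D⁻¹(L+U), T[0,1] = -(-3.7)/(3.5) = +1.0571; T[0,0] = 0.
  T[0,:] = [+0.0000  +1.0571  +0.4571]
  T[1,:] = [+0.3125  +0.0000  +1.1875]
  T[2,:] = [-0.6279  +0.8837  +0.0000]
|eigenvalues of T|: 1.2704, 0.7219, 0.7219.
ρ(T) = max|λ| = 1.2704; 1.2704 > 1: divergent.

1.2704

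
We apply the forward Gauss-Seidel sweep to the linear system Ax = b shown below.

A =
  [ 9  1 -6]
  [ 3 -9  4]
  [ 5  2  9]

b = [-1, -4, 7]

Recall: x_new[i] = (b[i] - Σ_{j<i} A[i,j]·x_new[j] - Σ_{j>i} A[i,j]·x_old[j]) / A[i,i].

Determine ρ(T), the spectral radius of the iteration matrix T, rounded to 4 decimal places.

0.6012

Write A = D+L+U with D = diag(9, -9, 9).
Gauss-Seidel: T = -(D+L)⁻¹U, row 0 first, T[0,2] = -(-6)/(9) = +0.6667; later rows by forward substitution.
  T[0,:] = [+0.0000 -0.1111 +0.6667]
  T[1,:] = [+0.0000 -0.0370 +0.6667]
  T[2,:] = [+0.0000 +0.0700 -0.5185]
|λ(T)| sorted: 0.6012, 0.0456, 0.0000.
ρ = 0.6012; 0.6012 < 1: convergent.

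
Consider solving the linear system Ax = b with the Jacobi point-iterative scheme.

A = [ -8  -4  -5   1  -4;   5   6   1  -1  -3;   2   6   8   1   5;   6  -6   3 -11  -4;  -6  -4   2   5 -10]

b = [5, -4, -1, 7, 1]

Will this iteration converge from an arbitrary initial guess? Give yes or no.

no

Split A = D + L + U, D = diag(-8, 6, 8, -11, -10).
Jacobi T = -D⁻¹(L+U): T[0,1] = -(-4)/(-8) = -0.5000; T[0,0] = 0.
  T[0,:] = [+0.0000, -0.5000, -0.6250, +0.1250, -0.5000]
  T[1,:] = [-0.8333, +0.0000, -0.1667, +0.1667, +0.5000]
  T[2,:] = [-0.2500, -0.7500, +0.0000, -0.1250, -0.6250]
  T[3,:] = [+0.5455, -0.5455, +0.2727, +0.0000, -0.3636]
  T[4,:] = [-0.6000, -0.4000, +0.2000, +0.5000, +0.0000]
|λ(T)| sorted: 1.1915, 0.9241, 0.9241, 0.5040, 0.2335.
spectral radius ρ = 1.1915; 1.1915 > 1: divergent.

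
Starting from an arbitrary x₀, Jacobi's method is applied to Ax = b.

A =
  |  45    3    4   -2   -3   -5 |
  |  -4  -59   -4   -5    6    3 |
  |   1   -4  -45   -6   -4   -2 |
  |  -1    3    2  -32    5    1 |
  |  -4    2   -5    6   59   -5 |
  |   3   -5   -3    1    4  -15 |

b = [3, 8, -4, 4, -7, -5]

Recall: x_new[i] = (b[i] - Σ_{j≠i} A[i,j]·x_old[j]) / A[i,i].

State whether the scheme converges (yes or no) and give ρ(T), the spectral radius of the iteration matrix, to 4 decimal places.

yes, ρ = 0.2422

Diagonal D = diag(45, -59, -45, -32, 59, -15); L, U strict lower/upper.
T_J = -D⁻¹(L+U): T[0,3] = -(-2)/(45) = +0.0444; T[0,0] = 0.
  T[0,:] = [+0.0000  -0.0667  -0.0889  +0.0444  +0.0667  +0.1111]
  T[1,:] = [-0.0678  +0.0000  -0.0678  -0.0847  +0.1017  +0.0508]
  T[2,:] = [+0.0222  -0.0889  +0.0000  -0.1333  -0.0889  -0.0444]
  T[3,:] = [-0.0312  +0.0938  +0.0625  +0.0000  +0.1562  +0.0312]
  T[4,:] = [+0.0678  -0.0339  +0.0847  -0.1017  +0.0000  +0.0847]
  T[5,:] = [+0.2000  -0.3333  -0.2000  +0.0667  +0.2667  +0.0000]
|roots of det(T-λI)|: 0.2422, 0.2037, 0.2037, 0.1391, 0.1391, 0.0285.
ρ(T) = max|λ| = 0.2422; 0.2422 < 1: convergent.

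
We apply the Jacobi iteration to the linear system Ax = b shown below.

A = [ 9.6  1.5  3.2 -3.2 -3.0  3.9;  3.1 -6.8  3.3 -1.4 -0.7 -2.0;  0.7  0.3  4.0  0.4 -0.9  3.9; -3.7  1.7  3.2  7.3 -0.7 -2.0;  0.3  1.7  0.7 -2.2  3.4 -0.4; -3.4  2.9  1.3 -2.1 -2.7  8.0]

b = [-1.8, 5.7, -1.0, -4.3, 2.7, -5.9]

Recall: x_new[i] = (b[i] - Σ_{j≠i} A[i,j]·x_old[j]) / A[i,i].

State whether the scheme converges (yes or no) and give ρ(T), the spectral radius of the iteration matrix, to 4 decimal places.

no, ρ = 1.1584

A = D + L + U where D = diag(9.6, -6.8, 4, 7.3, 3.4, 8).
T_J = -D⁻¹(L+U): T[0,4] = -(-3)/(9.6) = +0.3125; T[0,0] = 0.
  T[0,:] = [+0.0000, -0.1562, -0.3333, +0.3333, +0.3125, -0.4062]
  T[1,:] = [+0.4559, +0.0000, +0.4853, -0.2059, -0.1029, -0.2941]
  T[2,:] = [-0.1750, -0.0750, +0.0000, -0.1000, +0.2250, -0.9750]
  T[3,:] = [+0.5068, -0.2329, -0.4384, +0.0000, +0.0959, +0.2740]
  T[4,:] = [-0.0882, -0.5000, -0.2059, +0.6471, +0.0000, +0.1176]
  T[5,:] = [+0.4250, -0.3625, -0.1625, +0.2625, +0.3375, +0.0000]
|roots of det(T-λI)|: 1.1584, 0.7044, 0.7044, 0.4358, 0.4358, 0.1746.
ρ = 1.1584; 1.1584 > 1: divergent.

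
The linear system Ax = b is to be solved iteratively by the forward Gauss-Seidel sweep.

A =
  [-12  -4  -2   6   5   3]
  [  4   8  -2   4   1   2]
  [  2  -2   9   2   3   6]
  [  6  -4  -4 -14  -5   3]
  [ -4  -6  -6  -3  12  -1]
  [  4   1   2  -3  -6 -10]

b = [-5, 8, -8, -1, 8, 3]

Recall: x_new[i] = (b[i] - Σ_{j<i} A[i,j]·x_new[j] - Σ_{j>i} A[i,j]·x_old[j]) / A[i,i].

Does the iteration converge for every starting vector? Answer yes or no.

Let D = diag(-12, 8, 9, -14, 12, -10); L, U the strict triangles.
T_GS = -(D+L)⁻¹U: row 0 first, T[0,1] = -(-4)/(-12) = -0.3333; later rows by forward substitution.
  T[0,:] = [+0.0000, -0.3333, -0.1667, +0.5000, +0.4167, +0.2500]
  T[1,:] = [+0.0000, +0.1667, +0.3333, -0.7500, -0.3333, -0.3750]
  T[2,:] = [+0.0000, +0.1111, +0.1111, -0.5000, -0.5000, -0.8056]
  T[3,:] = [+0.0000, -0.2222, -0.1984, +0.5714, +0.0595, +0.6587]
  T[4,:] = [+0.0000, -0.0278, +0.1171, -0.3155, -0.2629, -0.2589]
  T[5,:] = [+0.0000, -0.0111, -0.0218, +0.0429, +0.1732, -0.1409]
eigenvalue magnitudes: 0.9300, 0.3421, 0.1908, 0.1908, 0.0190, 0.0000.
spectral radius ρ = 0.9300; 0.9300 < 1: convergent.

yes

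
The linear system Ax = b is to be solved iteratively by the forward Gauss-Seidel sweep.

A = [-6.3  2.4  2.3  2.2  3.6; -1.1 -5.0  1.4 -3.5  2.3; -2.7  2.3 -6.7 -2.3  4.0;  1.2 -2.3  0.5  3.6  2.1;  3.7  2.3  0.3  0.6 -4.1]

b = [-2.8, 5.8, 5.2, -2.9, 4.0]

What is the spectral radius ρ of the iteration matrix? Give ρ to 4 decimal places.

1.1605

Let D = diag(-6.3, -5, -6.7, 3.6, -4.1); L, U the strict triangles.
Gauss-Seidel: T = -(D+L)⁻¹U, row 0 first, T[0,4] = -(3.6)/(-6.3) = +0.5714; later rows by forward substitution.
  T[0,:] = [+0.0000 +0.3810 +0.3651 +0.3492 +0.5714]
  T[1,:] = [+0.0000 -0.0838 +0.1997 -0.7768 +0.3343]
  T[2,:] = [+0.0000 -0.1823 -0.0786 -0.7507 +0.4815]
  T[3,:] = [+0.0000 -0.1552 +0.0168 -0.5084 -0.6271]
  T[4,:] = [+0.0000 +0.2607 +0.4382 -0.2500 +0.6467]
|λ(T)| sorted: 1.1605, 0.6799, 0.6799, 0.0359, 0.0000.
ρ = 1.1605; 1.1605 > 1, so it fails to converge.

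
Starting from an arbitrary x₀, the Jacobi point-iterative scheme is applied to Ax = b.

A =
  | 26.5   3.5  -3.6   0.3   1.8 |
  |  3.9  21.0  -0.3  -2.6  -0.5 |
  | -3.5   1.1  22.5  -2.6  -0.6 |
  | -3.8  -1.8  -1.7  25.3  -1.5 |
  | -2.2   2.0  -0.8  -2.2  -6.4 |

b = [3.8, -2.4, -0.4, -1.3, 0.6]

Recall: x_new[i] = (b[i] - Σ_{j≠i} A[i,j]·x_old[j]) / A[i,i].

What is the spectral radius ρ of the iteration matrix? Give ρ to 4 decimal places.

0.3035

A = D + L + U where D = diag(26.5, 21, 22.5, 25.3, -6.4).
T_J = -D⁻¹(L+U): T[2,1] = -(1.1)/(22.5) = -0.0489; T[2,2] = 0.
  T[0,:] = [+0.0000 -0.1321 +0.1358 -0.0113 -0.0679]
  T[1,:] = [-0.1857 +0.0000 +0.0143 +0.1238 +0.0238]
  T[2,:] = [+0.1556 -0.0489 +0.0000 +0.1156 +0.0267]
  T[3,:] = [+0.1502 +0.0711 +0.0672 +0.0000 +0.0593]
  T[4,:] = [-0.3438 +0.3125 -0.1250 -0.3438 +0.0000]
|λ(T)| sorted: 0.3035, 0.2045, 0.2045, 0.0636, 0.0193.
spectral radius ρ = 0.3035; 0.3035 < 1 ⇒ converges.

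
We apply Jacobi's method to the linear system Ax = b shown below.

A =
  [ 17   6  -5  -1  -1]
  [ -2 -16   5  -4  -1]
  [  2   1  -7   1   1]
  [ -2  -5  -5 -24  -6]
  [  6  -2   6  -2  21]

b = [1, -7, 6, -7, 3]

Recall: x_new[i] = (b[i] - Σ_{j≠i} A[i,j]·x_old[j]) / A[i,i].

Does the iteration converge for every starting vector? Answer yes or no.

yes

Write A = D+L+U with D = diag(17, -16, -7, -24, 21).
Jacobi T = -D⁻¹(L+U): T[3,1] = -(-5)/(-24) = -0.2083; T[3,3] = 0.
  T[0,:] = [+0.0000, -0.3529, +0.2941, +0.0588, +0.0588]
  T[1,:] = [-0.1250, +0.0000, +0.3125, -0.2500, -0.0625]
  T[2,:] = [+0.2857, +0.1429, +0.0000, +0.1429, +0.1429]
  T[3,:] = [-0.0833, -0.2083, -0.2083, +0.0000, -0.2500]
  T[4,:] = [-0.2857, +0.0952, -0.2857, +0.0952, +0.0000]
|λ(T)| sorted: 0.5105, 0.2784, 0.2784, 0.2525, 0.0905.
spectral radius ρ = 0.5105; 0.5105 < 1: convergent.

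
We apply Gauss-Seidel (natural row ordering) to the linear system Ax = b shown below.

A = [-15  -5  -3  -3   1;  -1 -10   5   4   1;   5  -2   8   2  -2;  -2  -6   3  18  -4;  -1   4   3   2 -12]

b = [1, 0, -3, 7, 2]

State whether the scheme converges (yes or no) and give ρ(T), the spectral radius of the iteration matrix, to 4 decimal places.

A = D + L + U where D = diag(-15, -10, 8, 18, -12).
T_GS = -(D+L)⁻¹U: row 0 first, T[0,4] = -(1)/(-15) = +0.0667; later rows by forward substitution.
  T[0,:] = [+0.0000, -0.3333, -0.2000, -0.2000, +0.0667]
  T[1,:] = [+0.0000, +0.0333, +0.5200, +0.4200, +0.0933]
  T[2,:] = [+0.0000, +0.2167, +0.2550, -0.0200, +0.2317]
  T[3,:] = [+0.0000, -0.0620, +0.1086, +0.1211, +0.2221]
  T[4,:] = [+0.0000, +0.0827, +0.2719, +0.1719, +0.1205]
eigenvalue magnitudes: 0.6786, 0.1264, 0.1264, 0.0712, 0.0000.
ρ = 0.6786; 0.6786 < 1 ⇒ converges.

yes, ρ = 0.6786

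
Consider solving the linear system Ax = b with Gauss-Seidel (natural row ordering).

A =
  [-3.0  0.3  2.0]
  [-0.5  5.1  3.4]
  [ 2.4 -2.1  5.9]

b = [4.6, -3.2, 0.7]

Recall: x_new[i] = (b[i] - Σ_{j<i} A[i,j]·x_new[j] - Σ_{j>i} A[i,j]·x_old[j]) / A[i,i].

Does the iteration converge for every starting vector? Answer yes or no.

yes

Diagonal D = diag(-3, 5.1, 5.9); L, U strict lower/upper.
GS T = -(D+L)⁻¹U: row 0 first, T[0,1] = -(0.3)/(-3) = +0.1000; later rows by forward substitution.
  T[0,:] = [+0.0000, +0.1000, +0.6667]
  T[1,:] = [+0.0000, +0.0098, -0.6013]
  T[2,:] = [+0.0000, -0.0372, -0.4852]
eigenvalue magnitudes: 0.5269, 0.0515, 0.0000.
ρ = 0.5269; 0.5269 < 1 ⇒ converges.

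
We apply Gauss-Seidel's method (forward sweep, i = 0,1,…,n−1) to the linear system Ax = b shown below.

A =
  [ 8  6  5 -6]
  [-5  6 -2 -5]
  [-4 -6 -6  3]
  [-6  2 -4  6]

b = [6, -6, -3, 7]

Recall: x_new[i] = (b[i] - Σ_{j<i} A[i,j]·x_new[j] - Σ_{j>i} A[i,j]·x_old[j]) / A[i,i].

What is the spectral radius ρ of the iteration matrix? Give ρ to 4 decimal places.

Diagonal D = diag(8, 6, -6, 6); L, U strict lower/upper.
Gauss-Seidel: T = -(D+L)⁻¹U, row 0 first, T[0,1] = -(6)/(8) = -0.7500; later rows by forward substitution.
  T[0,:] = [+0.0000  -0.7500  -0.6250  +0.7500]
  T[1,:] = [+0.0000  -0.6250  -0.1875  +1.4583]
  T[2,:] = [+0.0000  +1.1250  +0.6042  -1.4583]
  T[3,:] = [+0.0000  +0.2083  -0.1597  -0.7083]
eigenvalue magnitudes: 1.3217, 0.3075, 0.3075, 0.0000.
ρ = 1.3217; 1.3217 > 1, so it fails to converge.

1.3217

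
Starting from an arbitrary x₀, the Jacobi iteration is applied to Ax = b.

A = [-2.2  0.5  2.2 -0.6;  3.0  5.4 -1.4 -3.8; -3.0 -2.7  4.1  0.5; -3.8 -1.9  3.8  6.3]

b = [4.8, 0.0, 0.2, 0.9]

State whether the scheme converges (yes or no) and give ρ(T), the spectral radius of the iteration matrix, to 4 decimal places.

A = D + L + U where D = diag(-2.2, 5.4, 4.1, 6.3).
Jacobi: T = -D⁻¹(L+U), T[3,2] = -(3.8)/(6.3) = -0.6032; T[3,3] = 0.
  T[0,:] = [+0.0000, +0.2273, +1.0000, -0.2727]
  T[1,:] = [-0.5556, +0.0000, +0.2593, +0.7037]
  T[2,:] = [+0.7317, +0.6585, +0.0000, -0.1220]
  T[3,:] = [+0.6032, +0.3016, -0.6032, +0.0000]
|roots of det(T-λI)|: 1.1373, 0.5477, 0.5477, 0.0918.
ρ = 1.1373; 1.1373 > 1 ⇒ diverges.

no, ρ = 1.1373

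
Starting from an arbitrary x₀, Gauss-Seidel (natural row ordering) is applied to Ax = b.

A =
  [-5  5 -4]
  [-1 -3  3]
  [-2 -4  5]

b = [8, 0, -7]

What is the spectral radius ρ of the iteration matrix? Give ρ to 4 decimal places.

0.8376

Let D = diag(-5, -3, 5); L, U the strict triangles.
GS T = -(D+L)⁻¹U: row 0 first, T[0,1] = -(5)/(-5) = +1.0000; later rows by forward substitution.
  T[0,:] = [+0.0000, +1.0000, -0.8000]
  T[1,:] = [+0.0000, -0.3333, +1.2667]
  T[2,:] = [+0.0000, +0.1333, +0.6933]
|λ(T)| sorted: 0.8376, 0.4776, 0.0000.
ρ(T) = max|λ| = 0.8376; 0.8376 < 1, so it converges for any x₀.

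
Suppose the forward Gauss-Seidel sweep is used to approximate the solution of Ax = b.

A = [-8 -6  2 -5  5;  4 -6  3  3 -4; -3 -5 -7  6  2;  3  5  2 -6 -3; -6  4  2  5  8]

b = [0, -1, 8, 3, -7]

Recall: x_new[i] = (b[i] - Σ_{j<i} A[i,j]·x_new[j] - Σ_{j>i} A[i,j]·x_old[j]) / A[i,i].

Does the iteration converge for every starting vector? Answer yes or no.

Diagonal D = diag(-8, -6, -7, -6, 8); L, U strict lower/upper.
GS T = -(D+L)⁻¹U: row 0 first, T[0,1] = -(-6)/(-8) = -0.7500; later rows by forward substitution.
  T[0,:] = [+0.0000, -0.7500, +0.2500, -0.6250, +0.6250]
  T[1,:] = [+0.0000, -0.5000, +0.6667, +0.0833, -0.2500]
  T[2,:] = [+0.0000, +0.6786, -0.5833, +1.0655, +0.1964]
  T[3,:] = [+0.0000, -0.5655, +0.4861, +0.1121, -0.3304]
  T[4,:] = [+0.0000, -0.1287, -0.3038, -0.8469, +0.7511]
moduli |λ_i(T)| = 1.5619, 1.0723, 0.2683, 0.2683, 0.0000.
ρ = 1.5619; 1.5619 > 1: divergent.

no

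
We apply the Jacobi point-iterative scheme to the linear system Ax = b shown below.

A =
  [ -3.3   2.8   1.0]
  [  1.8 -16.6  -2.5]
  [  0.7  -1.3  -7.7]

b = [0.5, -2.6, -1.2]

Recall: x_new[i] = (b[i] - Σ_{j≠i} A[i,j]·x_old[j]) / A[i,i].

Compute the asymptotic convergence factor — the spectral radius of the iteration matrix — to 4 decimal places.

0.4300

Split A = D + L + U, D = diag(-3.3, -16.6, -7.7).
Jacobi: T = -D⁻¹(L+U), T[2,1] = -(-1.3)/(-7.7) = -0.1688; T[2,2] = 0.
  T[0,:] = [+0.0000, +0.8485, +0.3030]
  T[1,:] = [+0.1084, +0.0000, -0.1506]
  T[2,:] = [+0.0909, -0.1688, +0.0000]
|eigenvalues of T|: 0.4300, 0.2944, 0.1356.
ρ = 0.4300; 0.4300 < 1, so it converges for any x₀.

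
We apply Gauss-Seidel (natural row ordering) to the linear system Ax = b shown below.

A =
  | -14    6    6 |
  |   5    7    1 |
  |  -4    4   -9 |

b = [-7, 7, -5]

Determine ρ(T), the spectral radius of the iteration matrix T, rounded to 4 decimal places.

A = D + L + U where D = diag(-14, 7, -9).
Gauss-Seidel: T = -(D+L)⁻¹U, row 0 first, T[0,2] = -(6)/(-14) = +0.4286; later rows by forward substitution.
  T[0,:] = [+0.0000, +0.4286, +0.4286]
  T[1,:] = [+0.0000, -0.3061, -0.4490]
  T[2,:] = [+0.0000, -0.3265, -0.3900]
|eigenvalues of T|: 0.7333, 0.0371, 0.0000.
ρ(T) = max|λ| = 0.7333; 0.7333 < 1: convergent.

0.7333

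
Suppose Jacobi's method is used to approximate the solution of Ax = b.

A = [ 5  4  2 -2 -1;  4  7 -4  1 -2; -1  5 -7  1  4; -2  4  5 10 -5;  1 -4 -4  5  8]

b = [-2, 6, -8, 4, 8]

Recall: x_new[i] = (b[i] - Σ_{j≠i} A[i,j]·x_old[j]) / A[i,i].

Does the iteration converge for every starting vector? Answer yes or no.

no

Write A = D+L+U with D = diag(5, 7, -7, 10, 8).
Jacobi: T = -D⁻¹(L+U), T[3,1] = -(4)/(10) = -0.4000; T[3,3] = 0.
  T[0,:] = [+0.0000, -0.8000, -0.4000, +0.4000, +0.2000]
  T[1,:] = [-0.5714, +0.0000, +0.5714, -0.1429, +0.2857]
  T[2,:] = [-0.1429, +0.7143, +0.0000, +0.1429, +0.5714]
  T[3,:] = [+0.2000, -0.4000, -0.5000, +0.0000, +0.5000]
  T[4,:] = [-0.1250, +0.5000, +0.5000, -0.6250, +0.0000]
|roots of det(T-λI)|: 1.3748, 0.8107, 0.5963, 0.5963, 0.0037.
ρ = 1.3748; 1.3748 > 1, so it fails to converge.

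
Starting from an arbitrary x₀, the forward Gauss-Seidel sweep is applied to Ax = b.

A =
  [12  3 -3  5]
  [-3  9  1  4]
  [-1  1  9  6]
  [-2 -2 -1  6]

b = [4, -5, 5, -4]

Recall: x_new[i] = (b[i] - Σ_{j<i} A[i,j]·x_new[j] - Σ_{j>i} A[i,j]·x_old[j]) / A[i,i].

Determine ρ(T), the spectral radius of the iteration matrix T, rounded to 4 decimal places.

0.5083

Split A = D + L + U, D = diag(12, 9, 9, 6).
Gauss-Seidel: T = -(D+L)⁻¹U, row 0 first, T[0,1] = -(3)/(12) = -0.2500; later rows by forward substitution.
  T[0,:] = [+0.0000, -0.2500, +0.2500, -0.4167]
  T[1,:] = [+0.0000, -0.0833, -0.0278, -0.5833]
  T[2,:] = [+0.0000, -0.0185, +0.0309, -0.6481]
  T[3,:] = [+0.0000, -0.1142, +0.0792, -0.4414]
eigenvalue magnitudes: 0.5083, 0.1102, 0.1102, 0.0000.
ρ = 0.5083; 0.5083 < 1, so it converges for any x₀.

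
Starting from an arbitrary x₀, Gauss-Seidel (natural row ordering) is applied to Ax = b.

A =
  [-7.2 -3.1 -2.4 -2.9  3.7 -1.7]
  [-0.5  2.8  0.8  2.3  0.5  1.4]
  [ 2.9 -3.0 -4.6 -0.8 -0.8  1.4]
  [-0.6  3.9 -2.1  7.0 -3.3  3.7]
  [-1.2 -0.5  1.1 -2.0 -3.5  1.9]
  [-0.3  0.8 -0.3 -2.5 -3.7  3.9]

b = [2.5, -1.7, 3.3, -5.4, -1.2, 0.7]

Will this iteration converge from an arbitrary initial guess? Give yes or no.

Split A = D + L + U, D = diag(-7.2, 2.8, -4.6, 7, -3.5, 3.9).
Gauss-Seidel: T = -(D+L)⁻¹U, row 0 first, T[0,4] = -(3.7)/(-7.2) = +0.5139; later rows by forward substitution.
  T[0,:] = [+0.0000  -0.4306  -0.3333  -0.4028  +0.5139  -0.2361]
  T[1,:] = [+0.0000  -0.0769  -0.3452  -0.8934  -0.0868  -0.5422]
  T[2,:] = [+0.0000  -0.2213  +0.0150  +0.1548  +0.2067  +0.5091]
  T[3,:] = [+0.0000  -0.0605  +0.1683  +0.5096  +0.6258  -0.0940]
  T[4,:] = [+0.0000  +0.1236  +0.0722  +0.0231  -0.4565  +0.9150]
  T[5,:] = [+0.0000  +0.0441  +0.2227  +0.5128  +0.0414  +0.9400]
|λ(T)| sorted: 1.3138, 0.3940, 0.1083, 0.1083, 0.0694, 0.0000.
spectral radius ρ = 1.3138; 1.3138 > 1, so it fails to converge.

no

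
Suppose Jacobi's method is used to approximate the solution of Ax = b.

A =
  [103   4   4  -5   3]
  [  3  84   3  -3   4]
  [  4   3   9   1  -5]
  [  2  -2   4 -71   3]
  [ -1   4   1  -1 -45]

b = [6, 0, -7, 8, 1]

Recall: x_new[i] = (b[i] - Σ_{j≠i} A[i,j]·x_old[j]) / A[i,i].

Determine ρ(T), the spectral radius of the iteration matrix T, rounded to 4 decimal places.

Diagonal D = diag(103, 84, 9, -71, -45); L, U strict lower/upper.
T_J = -D⁻¹(L+U): T[1,3] = -(-3)/(84) = +0.0357; T[1,1] = 0.
  T[0,:] = [+0.0000, -0.0388, -0.0388, +0.0485, -0.0291]
  T[1,:] = [-0.0357, +0.0000, -0.0357, +0.0357, -0.0476]
  T[2,:] = [-0.4444, -0.3333, +0.0000, -0.1111, +0.5556]
  T[3,:] = [+0.0282, -0.0282, +0.0563, +0.0000, +0.0423]
  T[4,:] = [-0.0222, +0.0889, +0.0222, -0.0222, +0.0000]
moduli |λ_i(T)| = 0.2313, 0.1215, 0.1215, 0.0335, 0.0335.
spectral radius ρ = 0.2313; 0.2313 < 1 ⇒ converges.

0.2313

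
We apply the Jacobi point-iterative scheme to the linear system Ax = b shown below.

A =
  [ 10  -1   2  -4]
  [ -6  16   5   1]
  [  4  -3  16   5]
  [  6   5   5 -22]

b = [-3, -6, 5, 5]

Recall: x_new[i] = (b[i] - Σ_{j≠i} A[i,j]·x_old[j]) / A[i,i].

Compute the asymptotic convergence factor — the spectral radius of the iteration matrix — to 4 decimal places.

Diagonal D = diag(10, 16, 16, -22); L, U strict lower/upper.
Jacobi: T = -D⁻¹(L+U), T[0,2] = -(2)/(10) = -0.2000; T[0,0] = 0.
  T[0,:] = [+0.0000 +0.1000 -0.2000 +0.4000]
  T[1,:] = [+0.3750 +0.0000 -0.3125 -0.0625]
  T[2,:] = [-0.2500 +0.1875 +0.0000 -0.3125]
  T[3,:] = [+0.2727 +0.2273 +0.2273 +0.0000]
eigenvalue magnitudes: 0.5070, 0.4006, 0.4006, 0.3964.
spectral radius ρ = 0.5070; 0.5070 < 1, so it converges for any x₀.

0.5070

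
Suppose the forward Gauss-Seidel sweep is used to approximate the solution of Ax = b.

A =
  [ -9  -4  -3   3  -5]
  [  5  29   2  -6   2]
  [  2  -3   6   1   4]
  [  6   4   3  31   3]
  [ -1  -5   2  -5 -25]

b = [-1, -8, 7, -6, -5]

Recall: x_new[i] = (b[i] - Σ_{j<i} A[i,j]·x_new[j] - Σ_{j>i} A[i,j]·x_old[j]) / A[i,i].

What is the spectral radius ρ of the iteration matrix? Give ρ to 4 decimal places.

0.1538

Write A = D+L+U with D = diag(-9, 29, 6, 31, -25).
T_GS = -(D+L)⁻¹U: row 0 first, T[0,1] = -(-4)/(-9) = -0.4444; later rows by forward substitution.
  T[0,:] = [+0.0000 -0.4444 -0.3333 +0.3333 -0.5556]
  T[1,:] = [+0.0000 +0.0766 -0.0115 +0.1494 +0.0268]
  T[2,:] = [+0.0000 +0.1865 +0.1054 -0.2031 -0.4681]
  T[3,:] = [+0.0000 +0.0581 +0.0558 -0.0641 +0.0526]
  T[4,:] = [+0.0000 +0.0058 +0.0129 -0.0466 -0.0311]
eigenvalue magnitudes: 0.1538, 0.1294, 0.1294, 0.0077, 0.0000.
ρ = 0.1538; 0.1538 < 1, so it converges for any x₀.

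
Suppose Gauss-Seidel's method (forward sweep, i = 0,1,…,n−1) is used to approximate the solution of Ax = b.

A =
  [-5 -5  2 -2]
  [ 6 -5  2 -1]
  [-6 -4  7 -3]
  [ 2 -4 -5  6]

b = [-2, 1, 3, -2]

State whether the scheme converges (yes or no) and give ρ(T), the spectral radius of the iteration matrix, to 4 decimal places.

Diagonal D = diag(-5, -5, 7, 6); L, U strict lower/upper.
Gauss-Seidel: T = -(D+L)⁻¹U, row 0 first, T[0,1] = -(-5)/(-5) = -1.0000; later rows by forward substitution.
  T[0,:] = [+0.0000 -1.0000 +0.4000 -0.4000]
  T[1,:] = [+0.0000 -1.2000 +0.8800 -0.6800]
  T[2,:] = [+0.0000 -1.5429 +0.8457 -0.3029]
  T[3,:] = [+0.0000 -1.7524 +1.1581 -0.5724]
|eigenvalues of T|: 1.1415, 0.3556, 0.1408, 0.0000.
ρ(T) = max|λ| = 1.1415; 1.1415 > 1, so it fails to converge.

no, ρ = 1.1415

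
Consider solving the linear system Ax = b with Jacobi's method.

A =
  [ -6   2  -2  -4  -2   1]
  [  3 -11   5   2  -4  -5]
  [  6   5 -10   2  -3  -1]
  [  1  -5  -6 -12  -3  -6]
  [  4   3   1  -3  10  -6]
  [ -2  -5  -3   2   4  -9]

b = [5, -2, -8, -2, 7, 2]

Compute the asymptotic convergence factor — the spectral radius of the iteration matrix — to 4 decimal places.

A = D + L + U where D = diag(-6, -11, -10, -12, 10, -9).
Jacobi T = -D⁻¹(L+U): T[0,5] = -(1)/(-6) = +0.1667; T[0,0] = 0.
  T[0,:] = [+0.0000 +0.3333 -0.3333 -0.6667 -0.3333 +0.1667]
  T[1,:] = [+0.2727 +0.0000 +0.4545 +0.1818 -0.3636 -0.4545]
  T[2,:] = [+0.6000 +0.5000 +0.0000 +0.2000 -0.3000 -0.1000]
  T[3,:] = [+0.0833 -0.4167 -0.5000 +0.0000 -0.2500 -0.5000]
  T[4,:] = [-0.4000 -0.3000 -0.1000 +0.3000 +0.0000 +0.6000]
  T[5,:] = [-0.2222 -0.5556 -0.3333 +0.2222 +0.4444 +0.0000]
|roots of det(T-λI)|: 1.2135, 0.7456, 0.7456, 0.5461, 0.4473, 0.1069.
ρ(T) = max|λ| = 1.2135; 1.2135 > 1, so it fails to converge.

1.2135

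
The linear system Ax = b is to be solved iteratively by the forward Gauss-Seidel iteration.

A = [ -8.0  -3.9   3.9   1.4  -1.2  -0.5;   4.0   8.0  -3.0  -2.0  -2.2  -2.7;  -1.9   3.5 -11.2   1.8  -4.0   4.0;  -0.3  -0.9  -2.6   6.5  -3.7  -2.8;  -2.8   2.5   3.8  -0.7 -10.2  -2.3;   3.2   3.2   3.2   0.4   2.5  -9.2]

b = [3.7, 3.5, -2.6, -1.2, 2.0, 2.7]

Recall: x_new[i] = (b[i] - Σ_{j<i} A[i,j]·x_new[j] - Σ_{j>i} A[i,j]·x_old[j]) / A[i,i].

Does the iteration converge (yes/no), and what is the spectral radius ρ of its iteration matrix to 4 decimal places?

yes, ρ = 0.8296

Write A = D+L+U with D = diag(-8, 8, -11.2, 6.5, -10.2, -9.2).
GS T = -(D+L)⁻¹U: row 0 first, T[0,2] = -(3.9)/(-8) = +0.4875; later rows by forward substitution.
  T[0,:] = [+0.0000  -0.4875  +0.4875  +0.1750  -0.1500  -0.0625]
  T[1,:] = [+0.0000  +0.2437  +0.1313  +0.1625  +0.3500  +0.3688]
  T[2,:] = [+0.0000  +0.1589  -0.0417  +0.1818  -0.2223  +0.4830]
  T[3,:] = [+0.0000  +0.0748  +0.0240  +0.1033  +0.5218  +0.6721]
  T[4,:] = [+0.0000  +0.2476  -0.1188  +0.0524  +0.0083  +0.0159]
  T[5,:] = [+0.0000  +0.0410  +0.1695  +0.1994  +0.0172  +0.3080]
|roots of det(T-λI)|: 0.8296, 0.3782, 0.3231, 0.2134, 0.0606, 0.0000.
ρ = 0.8296; 0.8296 < 1: convergent.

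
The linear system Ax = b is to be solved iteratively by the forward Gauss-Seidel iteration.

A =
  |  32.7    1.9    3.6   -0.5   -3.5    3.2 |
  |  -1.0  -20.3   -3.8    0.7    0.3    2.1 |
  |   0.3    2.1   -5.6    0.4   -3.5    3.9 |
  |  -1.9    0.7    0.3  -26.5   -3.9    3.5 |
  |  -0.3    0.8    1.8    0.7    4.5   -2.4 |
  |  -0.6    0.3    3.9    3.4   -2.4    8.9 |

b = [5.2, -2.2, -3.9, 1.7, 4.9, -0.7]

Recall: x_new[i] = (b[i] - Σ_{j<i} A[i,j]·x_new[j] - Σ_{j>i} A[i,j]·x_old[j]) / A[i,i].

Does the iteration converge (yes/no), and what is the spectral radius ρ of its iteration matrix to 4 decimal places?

yes, ρ = 0.4607

Split A = D + L + U, D = diag(32.7, -20.3, -5.6, -26.5, 4.5, 8.9).
GS T = -(D+L)⁻¹U: row 0 first, T[0,4] = -(-3.5)/(32.7) = +0.1070; later rows by forward substitution.
  T[0,:] = [+0.0000 -0.0581 -0.1101 +0.0153 +0.1070 -0.0979]
  T[1,:] = [+0.0000 +0.0029 -0.1818 +0.0337 +0.0095 +0.1083]
  T[2,:] = [+0.0000 -0.0020 -0.0741 +0.0849 -0.6157 +0.7318]
  T[3,:] = [+0.0000 +0.0042 +0.0023 +0.0008 -0.1616 +0.1502]
  T[4,:] = [+0.0000 -0.0042 +0.0542 -0.0391 +0.2769 +0.1915]
  T[5,:] = [+0.0000 -0.0059 +0.0449 -0.0481 +0.4131 -0.3367]
eigenvalue magnitudes: 0.4607, 0.3648, 0.0627, 0.0385, 0.0101, 0.0000.
ρ(T) = max|λ| = 0.4607; 0.4607 < 1, so it converges for any x₀.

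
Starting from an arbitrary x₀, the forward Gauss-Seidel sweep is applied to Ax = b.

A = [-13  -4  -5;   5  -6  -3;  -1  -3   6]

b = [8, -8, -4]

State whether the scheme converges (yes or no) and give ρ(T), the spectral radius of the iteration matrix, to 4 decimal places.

yes, ρ = 0.7643

Split A = D + L + U, D = diag(-13, -6, 6).
T_GS = -(D+L)⁻¹U: row 0 first, T[0,1] = -(-4)/(-13) = -0.3077; later rows by forward substitution.
  T[0,:] = [+0.0000, -0.3077, -0.3846]
  T[1,:] = [+0.0000, -0.2564, -0.8205]
  T[2,:] = [+0.0000, -0.1795, -0.4744]
eigenvalue magnitudes: 0.7643, 0.0335, 0.0000.
ρ(T) = max|λ| = 0.7643; 0.7643 < 1: convergent.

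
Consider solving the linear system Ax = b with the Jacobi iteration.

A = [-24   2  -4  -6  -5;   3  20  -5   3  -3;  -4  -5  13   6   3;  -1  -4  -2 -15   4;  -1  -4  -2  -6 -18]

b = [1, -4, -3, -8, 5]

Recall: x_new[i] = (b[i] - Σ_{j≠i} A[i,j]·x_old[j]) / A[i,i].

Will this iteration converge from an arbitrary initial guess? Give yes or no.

Write A = D+L+U with D = diag(-24, 20, 13, -15, -18).
T_J = -D⁻¹(L+U): T[4,3] = -(-6)/(-18) = -0.3333; T[4,4] = 0.
  T[0,:] = [+0.0000, +0.0833, -0.1667, -0.2500, -0.2083]
  T[1,:] = [-0.1500, +0.0000, +0.2500, -0.1500, +0.1500]
  T[2,:] = [+0.3077, +0.3846, +0.0000, -0.4615, -0.2308]
  T[3,:] = [-0.0667, -0.2667, -0.1333, +0.0000, +0.2667]
  T[4,:] = [-0.0556, -0.2222, -0.1111, -0.3333, +0.0000]
|eigenvalues of T|: 0.5401, 0.3296, 0.3296, 0.2126, 0.2126.
ρ = 0.5401; 0.5401 < 1: convergent.

yes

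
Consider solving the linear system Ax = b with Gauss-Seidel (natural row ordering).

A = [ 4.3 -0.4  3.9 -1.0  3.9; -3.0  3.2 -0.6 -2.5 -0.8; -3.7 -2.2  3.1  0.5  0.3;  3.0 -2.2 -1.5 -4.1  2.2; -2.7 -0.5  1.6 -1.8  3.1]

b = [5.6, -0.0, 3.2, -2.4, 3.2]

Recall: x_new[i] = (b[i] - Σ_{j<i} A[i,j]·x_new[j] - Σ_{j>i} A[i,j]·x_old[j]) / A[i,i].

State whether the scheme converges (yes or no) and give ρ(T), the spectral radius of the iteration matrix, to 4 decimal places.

Diagonal D = diag(4.3, 3.2, 3.1, -4.1, 3.1); L, U strict lower/upper.
GS T = -(D+L)⁻¹U: row 0 first, T[0,1] = -(-0.4)/(4.3) = +0.0930; later rows by forward substitution.
  T[0,:] = [+0.0000  +0.0930  -0.9070  +0.2326  -0.9070]
  T[1,:] = [+0.0000  +0.0872  -0.6628  +0.9993  -0.6003]
  T[2,:] = [+0.0000  +0.1729  -1.5529  +0.8254  -1.6053]
  T[3,:] = [+0.0000  -0.0420  +0.2601  -0.6680  +0.7824]
  T[4,:] = [+0.0000  -0.0185  +0.0557  -0.4502  +0.3961]
moduli |λ_i(T)| = 1.5200, 0.1880, 0.1880, 0.0245, 0.0000.
ρ(T) = max|λ| = 1.5200; 1.5200 > 1: divergent.

no, ρ = 1.5200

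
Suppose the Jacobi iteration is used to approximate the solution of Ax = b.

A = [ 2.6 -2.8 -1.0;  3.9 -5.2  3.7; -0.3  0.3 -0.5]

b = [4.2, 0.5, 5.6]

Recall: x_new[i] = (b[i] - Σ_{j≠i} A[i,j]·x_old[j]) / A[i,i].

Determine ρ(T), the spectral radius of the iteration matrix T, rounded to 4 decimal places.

1.1222

Diagonal D = diag(2.6, -5.2, -0.5); L, U strict lower/upper.
T_J = -D⁻¹(L+U): T[2,0] = -(-0.3)/(-0.5) = -0.6000; T[2,2] = 0.
  T[0,:] = [+0.0000  +1.0769  +0.3846]
  T[1,:] = [+0.7500  +0.0000  +0.7115]
  T[2,:] = [-0.6000  +0.6000  +0.0000]
eigenvalue magnitudes: 1.1222, 0.8047, 0.3175.
spectral radius ρ = 1.1222; 1.1222 > 1: divergent.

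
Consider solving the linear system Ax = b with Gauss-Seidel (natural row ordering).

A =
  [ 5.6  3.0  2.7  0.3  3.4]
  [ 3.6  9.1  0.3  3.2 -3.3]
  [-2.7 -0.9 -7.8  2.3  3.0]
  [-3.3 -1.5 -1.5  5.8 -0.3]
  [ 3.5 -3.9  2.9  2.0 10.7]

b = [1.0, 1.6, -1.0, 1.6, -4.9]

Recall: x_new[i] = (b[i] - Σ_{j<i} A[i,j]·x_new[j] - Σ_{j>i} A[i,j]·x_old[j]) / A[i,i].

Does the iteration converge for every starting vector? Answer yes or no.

yes

Write A = D+L+U with D = diag(5.6, 9.1, -7.8, 5.8, 10.7).
T_GS = -(D+L)⁻¹U: row 0 first, T[0,2] = -(2.7)/(5.6) = -0.4821; later rows by forward substitution.
  T[0,:] = [+0.0000, -0.5357, -0.4821, -0.0536, -0.6071]
  T[1,:] = [+0.0000, +0.2119, +0.1578, -0.3305, +0.6028]
  T[2,:] = [+0.0000, +0.1610, +0.1487, +0.3515, +0.5252]
  T[3,:] = [+0.0000, -0.2084, -0.1951, -0.0250, -0.0020]
  T[4,:] = [+0.0000, +0.2478, +0.2114, -0.1935, +0.2763]
|eigenvalues of T|: 0.8714, 0.2353, 0.2353, 0.0018, 0.0000.
ρ(T) = max|λ| = 0.8714; 0.8714 < 1 ⇒ converges.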